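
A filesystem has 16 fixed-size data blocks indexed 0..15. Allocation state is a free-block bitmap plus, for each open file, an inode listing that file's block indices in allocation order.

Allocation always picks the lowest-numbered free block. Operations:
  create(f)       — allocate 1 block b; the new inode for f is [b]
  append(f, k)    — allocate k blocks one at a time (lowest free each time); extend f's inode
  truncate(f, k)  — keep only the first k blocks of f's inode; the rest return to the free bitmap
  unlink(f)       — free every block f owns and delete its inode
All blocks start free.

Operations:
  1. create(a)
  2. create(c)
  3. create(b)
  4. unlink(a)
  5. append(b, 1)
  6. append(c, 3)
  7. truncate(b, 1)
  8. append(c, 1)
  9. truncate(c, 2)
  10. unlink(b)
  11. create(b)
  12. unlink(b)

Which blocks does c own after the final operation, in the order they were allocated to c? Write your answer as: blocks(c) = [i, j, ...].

create(a): bitmap=F............... | a=[0]
create(c): bitmap=FF.............. | a=[0] c=[1]
create(b): bitmap=FFF............. | a=[0] b=[2] c=[1]
unlink(a): bitmap=.FF............. | b=[2] c=[1]
append(b, 1): bitmap=FFF............. | b=[2, 0] c=[1]
append(c, 3): bitmap=FFFFFF.......... | b=[2, 0] c=[1, 3, 4, 5]
truncate(b, 1): bitmap=.FFFFF.......... | b=[2] c=[1, 3, 4, 5]
append(c, 1): bitmap=FFFFFF.......... | b=[2] c=[1, 3, 4, 5, 0]
truncate(c, 2): bitmap=.FFF............ | b=[2] c=[1, 3]
unlink(b): bitmap=.F.F............ | c=[1, 3]
create(b): bitmap=FF.F............ | b=[0] c=[1, 3]
unlink(b): bitmap=.F.F............ | c=[1, 3]

blocks(c) = [1, 3]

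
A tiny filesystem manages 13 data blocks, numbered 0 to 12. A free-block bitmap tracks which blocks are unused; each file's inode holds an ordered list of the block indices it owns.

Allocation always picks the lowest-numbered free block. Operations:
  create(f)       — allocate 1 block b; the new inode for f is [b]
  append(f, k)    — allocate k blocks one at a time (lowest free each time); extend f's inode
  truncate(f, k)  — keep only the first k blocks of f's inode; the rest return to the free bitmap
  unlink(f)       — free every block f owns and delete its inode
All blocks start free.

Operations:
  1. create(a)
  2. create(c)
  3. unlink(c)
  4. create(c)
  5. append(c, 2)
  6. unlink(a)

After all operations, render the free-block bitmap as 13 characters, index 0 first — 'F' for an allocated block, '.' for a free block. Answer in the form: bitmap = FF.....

bitmap = .FFF.........

[1] create(a) — a=0 (map F............)
[2] create(c) — a=0 c=1 (map FF...........)
[3] unlink(c) — a=0 (map F............)
[4] create(c) — a=0 c=1 (map FF...........)
[5] append(c, 2) — a=0 c=1,2,3 (map FFFF.........)
[6] unlink(a) — c=1,2,3 (map .FFF.........)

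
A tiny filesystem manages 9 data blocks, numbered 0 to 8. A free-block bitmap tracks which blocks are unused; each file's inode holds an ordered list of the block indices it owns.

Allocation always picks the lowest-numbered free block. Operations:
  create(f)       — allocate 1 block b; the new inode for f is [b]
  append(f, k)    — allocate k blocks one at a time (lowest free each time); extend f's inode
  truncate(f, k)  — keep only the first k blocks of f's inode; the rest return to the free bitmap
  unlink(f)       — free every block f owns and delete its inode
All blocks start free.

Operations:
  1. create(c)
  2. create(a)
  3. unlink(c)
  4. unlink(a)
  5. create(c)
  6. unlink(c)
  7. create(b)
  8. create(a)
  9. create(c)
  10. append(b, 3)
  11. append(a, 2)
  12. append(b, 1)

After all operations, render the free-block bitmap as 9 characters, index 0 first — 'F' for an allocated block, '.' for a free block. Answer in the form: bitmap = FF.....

create(c): bitmap=F........ | c=[0]
create(a): bitmap=FF....... | a=[1] c=[0]
unlink(c): bitmap=.F....... | a=[1]
unlink(a): bitmap=......... | 
create(c): bitmap=F........ | c=[0]
unlink(c): bitmap=......... | 
create(b): bitmap=F........ | b=[0]
create(a): bitmap=FF....... | a=[1] b=[0]
create(c): bitmap=FFF...... | a=[1] b=[0] c=[2]
append(b, 3): bitmap=FFFFFF... | a=[1] b=[0, 3, 4, 5] c=[2]
append(a, 2): bitmap=FFFFFFFF. | a=[1, 6, 7] b=[0, 3, 4, 5] c=[2]
append(b, 1): bitmap=FFFFFFFFF | a=[1, 6, 7] b=[0, 3, 4, 5, 8] c=[2]

bitmap = FFFFFFFFF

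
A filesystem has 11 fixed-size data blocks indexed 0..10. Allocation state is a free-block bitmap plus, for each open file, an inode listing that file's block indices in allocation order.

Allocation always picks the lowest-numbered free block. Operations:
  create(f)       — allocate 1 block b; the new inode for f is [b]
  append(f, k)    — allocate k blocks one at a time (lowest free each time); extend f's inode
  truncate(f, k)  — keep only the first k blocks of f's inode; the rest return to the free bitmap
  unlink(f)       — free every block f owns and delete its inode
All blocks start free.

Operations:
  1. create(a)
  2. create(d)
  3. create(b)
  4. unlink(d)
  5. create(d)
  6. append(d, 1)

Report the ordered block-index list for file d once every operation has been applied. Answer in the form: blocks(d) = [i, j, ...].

blocks(d) = [1, 3]

[1] create(a) — a=0 (map F..........)
[2] create(d) — a=0 d=1 (map FF.........)
[3] create(b) — a=0 b=2 d=1 (map FFF........)
[4] unlink(d) — a=0 b=2 (map F.F........)
[5] create(d) — a=0 b=2 d=1 (map FFF........)
[6] append(d, 1) — a=0 b=2 d=1,3 (map FFFF.......)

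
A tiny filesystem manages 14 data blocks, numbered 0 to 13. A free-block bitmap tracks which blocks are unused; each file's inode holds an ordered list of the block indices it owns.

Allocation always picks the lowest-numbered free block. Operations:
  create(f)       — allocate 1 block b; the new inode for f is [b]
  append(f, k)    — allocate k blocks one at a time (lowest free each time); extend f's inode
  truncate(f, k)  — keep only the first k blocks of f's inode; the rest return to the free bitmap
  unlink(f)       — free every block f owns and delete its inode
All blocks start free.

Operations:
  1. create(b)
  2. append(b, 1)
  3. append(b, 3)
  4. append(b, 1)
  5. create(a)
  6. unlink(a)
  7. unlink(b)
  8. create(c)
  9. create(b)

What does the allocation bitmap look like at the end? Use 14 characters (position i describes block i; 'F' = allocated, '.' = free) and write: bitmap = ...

  1. create(b)  ⇒  F.............  {b→[0]}
  2. append(b, 1)  ⇒  FF............  {b→[0, 1]}
  3. append(b, 3)  ⇒  FFFFF.........  {b→[0, 1, 2, 3, 4]}
  4. append(b, 1)  ⇒  FFFFFF........  {b→[0, 1, 2, 3, 4, 5]}
  5. create(a)  ⇒  FFFFFFF.......  {a→[6]; b→[0, 1, 2, 3, 4, 5]}
  6. unlink(a)  ⇒  FFFFFF........  {b→[0, 1, 2, 3, 4, 5]}
  7. unlink(b)  ⇒  ..............  {}
  8. create(c)  ⇒  F.............  {c→[0]}
  9. create(b)  ⇒  FF............  {b→[1]; c→[0]}

bitmap = FF............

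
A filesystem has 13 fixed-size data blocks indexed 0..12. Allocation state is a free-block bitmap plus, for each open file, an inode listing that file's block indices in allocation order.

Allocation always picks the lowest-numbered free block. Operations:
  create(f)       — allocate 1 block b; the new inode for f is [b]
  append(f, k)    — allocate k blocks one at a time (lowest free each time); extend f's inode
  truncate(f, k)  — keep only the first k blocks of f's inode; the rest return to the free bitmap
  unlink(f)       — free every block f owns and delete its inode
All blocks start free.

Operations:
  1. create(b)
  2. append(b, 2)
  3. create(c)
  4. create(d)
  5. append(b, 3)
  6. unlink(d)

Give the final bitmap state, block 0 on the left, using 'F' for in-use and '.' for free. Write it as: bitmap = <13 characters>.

[1] create(b) — b=0 (map F............)
[2] append(b, 2) — b=0,1,2 (map FFF..........)
[3] create(c) — b=0,1,2 c=3 (map FFFF.........)
[4] create(d) — b=0,1,2 c=3 d=4 (map FFFFF........)
[5] append(b, 3) — b=0,1,2,5,6,7 c=3 d=4 (map FFFFFFFF.....)
[6] unlink(d) — b=0,1,2,5,6,7 c=3 (map FFFF.FFF.....)

bitmap = FFFF.FFF.....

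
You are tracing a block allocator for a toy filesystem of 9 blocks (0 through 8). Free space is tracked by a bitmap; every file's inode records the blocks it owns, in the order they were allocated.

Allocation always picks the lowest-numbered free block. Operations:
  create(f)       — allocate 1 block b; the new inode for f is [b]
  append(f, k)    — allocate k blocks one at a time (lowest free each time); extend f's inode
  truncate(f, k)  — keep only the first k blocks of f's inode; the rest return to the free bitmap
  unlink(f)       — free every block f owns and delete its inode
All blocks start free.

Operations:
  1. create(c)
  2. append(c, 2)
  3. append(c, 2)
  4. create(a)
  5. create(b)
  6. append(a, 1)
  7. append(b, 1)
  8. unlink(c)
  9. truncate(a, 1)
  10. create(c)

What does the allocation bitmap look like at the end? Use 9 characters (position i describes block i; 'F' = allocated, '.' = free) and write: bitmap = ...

[1] create(c) — c=0 (map F........)
[2] append(c, 2) — c=0,1,2 (map FFF......)
[3] append(c, 2) — c=0,1,2,3,4 (map FFFFF....)
[4] create(a) — a=5 c=0,1,2,3,4 (map FFFFFF...)
[5] create(b) — a=5 b=6 c=0,1,2,3,4 (map FFFFFFF..)
[6] append(a, 1) — a=5,7 b=6 c=0,1,2,3,4 (map FFFFFFFF.)
[7] append(b, 1) — a=5,7 b=6,8 c=0,1,2,3,4 (map FFFFFFFFF)
[8] unlink(c) — a=5,7 b=6,8 (map .....FFFF)
[9] truncate(a, 1) — a=5 b=6,8 (map .....FF.F)
[10] create(c) — a=5 b=6,8 c=0 (map F....FF.F)

bitmap = F....FF.F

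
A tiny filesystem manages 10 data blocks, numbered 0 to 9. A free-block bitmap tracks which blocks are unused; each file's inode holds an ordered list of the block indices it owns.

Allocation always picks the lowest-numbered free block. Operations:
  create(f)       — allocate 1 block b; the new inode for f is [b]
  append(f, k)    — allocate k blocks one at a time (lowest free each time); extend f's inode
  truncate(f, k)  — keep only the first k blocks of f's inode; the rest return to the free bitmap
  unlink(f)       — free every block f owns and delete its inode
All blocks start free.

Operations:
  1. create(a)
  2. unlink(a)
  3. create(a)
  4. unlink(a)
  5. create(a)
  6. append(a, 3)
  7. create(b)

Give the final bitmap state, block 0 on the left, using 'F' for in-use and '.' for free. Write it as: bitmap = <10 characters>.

after create(a) → a:[0]  free=[F.........]
after unlink(a) →   free=[..........]
after create(a) → a:[0]  free=[F.........]
after unlink(a) →   free=[..........]
after create(a) → a:[0]  free=[F.........]
after append(a, 3) → a:[0, 1, 2, 3]  free=[FFFF......]
after create(b) → a:[0, 1, 2, 3], b:[4]  free=[FFFFF.....]

bitmap = FFFFF.....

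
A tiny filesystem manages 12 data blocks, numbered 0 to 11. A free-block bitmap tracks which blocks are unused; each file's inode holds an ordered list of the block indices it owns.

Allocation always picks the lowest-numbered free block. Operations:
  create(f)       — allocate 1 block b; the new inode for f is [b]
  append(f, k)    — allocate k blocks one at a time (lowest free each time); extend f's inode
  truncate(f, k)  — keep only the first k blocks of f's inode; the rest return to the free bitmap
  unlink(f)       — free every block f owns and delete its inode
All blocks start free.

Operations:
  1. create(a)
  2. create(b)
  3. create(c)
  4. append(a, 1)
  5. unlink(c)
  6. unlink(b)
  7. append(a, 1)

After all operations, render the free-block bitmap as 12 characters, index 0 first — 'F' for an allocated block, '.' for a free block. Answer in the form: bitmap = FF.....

after create(a) → a:[0]  free=[F...........]
after create(b) → a:[0], b:[1]  free=[FF..........]
after create(c) → a:[0], b:[1], c:[2]  free=[FFF.........]
after append(a, 1) → a:[0, 3], b:[1], c:[2]  free=[FFFF........]
after unlink(c) → a:[0, 3], b:[1]  free=[FF.F........]
after unlink(b) → a:[0, 3]  free=[F..F........]
after append(a, 1) → a:[0, 3, 1]  free=[FF.F........]

bitmap = FF.F........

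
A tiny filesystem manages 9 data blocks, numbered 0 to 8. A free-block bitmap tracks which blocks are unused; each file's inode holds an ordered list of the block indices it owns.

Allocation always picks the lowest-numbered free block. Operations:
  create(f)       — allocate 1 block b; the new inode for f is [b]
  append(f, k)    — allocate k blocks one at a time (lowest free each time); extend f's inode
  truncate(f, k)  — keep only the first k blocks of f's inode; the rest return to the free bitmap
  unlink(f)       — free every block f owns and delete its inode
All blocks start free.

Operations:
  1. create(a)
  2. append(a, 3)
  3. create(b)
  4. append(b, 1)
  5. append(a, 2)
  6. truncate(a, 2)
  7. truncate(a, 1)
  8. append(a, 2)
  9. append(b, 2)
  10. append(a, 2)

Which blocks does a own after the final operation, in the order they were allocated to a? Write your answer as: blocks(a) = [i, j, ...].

blocks(a) = [0, 1, 2, 7, 8]

create(a): bitmap=F........ | a=[0]
append(a, 3): bitmap=FFFF..... | a=[0, 1, 2, 3]
create(b): bitmap=FFFFF.... | a=[0, 1, 2, 3] b=[4]
append(b, 1): bitmap=FFFFFF... | a=[0, 1, 2, 3] b=[4, 5]
append(a, 2): bitmap=FFFFFFFF. | a=[0, 1, 2, 3, 6, 7] b=[4, 5]
truncate(a, 2): bitmap=FF..FF... | a=[0, 1] b=[4, 5]
truncate(a, 1): bitmap=F...FF... | a=[0] b=[4, 5]
append(a, 2): bitmap=FFF.FF... | a=[0, 1, 2] b=[4, 5]
append(b, 2): bitmap=FFFFFFF.. | a=[0, 1, 2] b=[4, 5, 3, 6]
append(a, 2): bitmap=FFFFFFFFF | a=[0, 1, 2, 7, 8] b=[4, 5, 3, 6]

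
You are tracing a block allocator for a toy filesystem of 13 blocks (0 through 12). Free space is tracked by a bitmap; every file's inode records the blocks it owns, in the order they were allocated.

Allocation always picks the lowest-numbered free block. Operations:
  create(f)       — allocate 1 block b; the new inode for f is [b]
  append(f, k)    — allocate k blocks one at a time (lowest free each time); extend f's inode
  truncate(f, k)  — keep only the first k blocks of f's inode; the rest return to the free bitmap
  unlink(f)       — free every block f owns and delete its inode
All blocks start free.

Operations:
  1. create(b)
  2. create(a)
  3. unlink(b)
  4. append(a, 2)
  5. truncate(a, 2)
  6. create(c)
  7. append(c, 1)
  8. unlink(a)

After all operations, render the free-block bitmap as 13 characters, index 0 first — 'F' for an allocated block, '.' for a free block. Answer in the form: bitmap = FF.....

[1] create(b) — b=0 (map F............)
[2] create(a) — a=1 b=0 (map FF...........)
[3] unlink(b) — a=1 (map .F...........)
[4] append(a, 2) — a=1,0,2 (map FFF..........)
[5] truncate(a, 2) — a=1,0 (map FF...........)
[6] create(c) — a=1,0 c=2 (map FFF..........)
[7] append(c, 1) — a=1,0 c=2,3 (map FFFF.........)
[8] unlink(a) — c=2,3 (map ..FF.........)

bitmap = ..FF.........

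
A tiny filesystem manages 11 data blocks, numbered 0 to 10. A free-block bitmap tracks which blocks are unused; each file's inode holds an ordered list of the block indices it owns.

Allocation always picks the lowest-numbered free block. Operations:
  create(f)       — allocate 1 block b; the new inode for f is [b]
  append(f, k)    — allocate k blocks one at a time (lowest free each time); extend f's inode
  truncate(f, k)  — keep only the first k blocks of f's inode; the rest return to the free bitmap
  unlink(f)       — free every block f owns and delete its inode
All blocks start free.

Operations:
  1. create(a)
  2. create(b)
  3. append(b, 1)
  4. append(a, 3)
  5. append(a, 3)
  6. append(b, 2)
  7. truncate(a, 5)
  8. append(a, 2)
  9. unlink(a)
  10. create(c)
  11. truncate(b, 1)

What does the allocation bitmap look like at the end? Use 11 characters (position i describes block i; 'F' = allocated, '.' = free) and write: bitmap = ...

[1] create(a) — a=0 (map F..........)
[2] create(b) — a=0 b=1 (map FF.........)
[3] append(b, 1) — a=0 b=1,2 (map FFF........)
[4] append(a, 3) — a=0,3,4,5 b=1,2 (map FFFFFF.....)
[5] append(a, 3) — a=0,3,4,5,6,7,8 b=1,2 (map FFFFFFFFF..)
[6] append(b, 2) — a=0,3,4,5,6,7,8 b=1,2,9,10 (map FFFFFFFFFFF)
[7] truncate(a, 5) — a=0,3,4,5,6 b=1,2,9,10 (map FFFFFFF..FF)
[8] append(a, 2) — a=0,3,4,5,6,7,8 b=1,2,9,10 (map FFFFFFFFFFF)
[9] unlink(a) — b=1,2,9,10 (map .FF......FF)
[10] create(c) — b=1,2,9,10 c=0 (map FFF......FF)
[11] truncate(b, 1) — b=1 c=0 (map FF.........)

bitmap = FF.........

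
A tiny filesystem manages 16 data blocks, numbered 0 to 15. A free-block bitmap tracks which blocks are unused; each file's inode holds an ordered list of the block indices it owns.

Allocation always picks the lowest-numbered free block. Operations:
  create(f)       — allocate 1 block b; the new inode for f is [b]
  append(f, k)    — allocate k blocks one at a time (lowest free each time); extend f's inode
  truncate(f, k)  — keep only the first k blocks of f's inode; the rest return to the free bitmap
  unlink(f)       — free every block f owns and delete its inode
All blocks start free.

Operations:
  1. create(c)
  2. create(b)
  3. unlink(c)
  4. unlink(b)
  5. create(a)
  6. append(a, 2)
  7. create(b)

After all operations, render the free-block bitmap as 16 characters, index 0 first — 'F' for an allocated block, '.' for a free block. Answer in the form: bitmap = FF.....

after create(c) → c:[0]  free=[F...............]
after create(b) → b:[1], c:[0]  free=[FF..............]
after unlink(c) → b:[1]  free=[.F..............]
after unlink(b) →   free=[................]
after create(a) → a:[0]  free=[F...............]
after append(a, 2) → a:[0, 1, 2]  free=[FFF.............]
after create(b) → a:[0, 1, 2], b:[3]  free=[FFFF............]

bitmap = FFFF............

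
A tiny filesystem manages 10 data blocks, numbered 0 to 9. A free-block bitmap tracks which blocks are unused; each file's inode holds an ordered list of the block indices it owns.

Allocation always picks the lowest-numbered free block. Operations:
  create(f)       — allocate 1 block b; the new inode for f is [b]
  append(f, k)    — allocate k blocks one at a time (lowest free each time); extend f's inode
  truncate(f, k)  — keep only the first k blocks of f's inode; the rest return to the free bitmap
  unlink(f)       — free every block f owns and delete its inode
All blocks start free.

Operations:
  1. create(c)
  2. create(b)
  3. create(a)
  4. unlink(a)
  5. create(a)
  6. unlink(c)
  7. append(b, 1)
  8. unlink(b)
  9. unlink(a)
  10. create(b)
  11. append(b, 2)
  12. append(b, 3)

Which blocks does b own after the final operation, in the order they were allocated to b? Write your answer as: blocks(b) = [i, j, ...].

create(c): bitmap=F......... | c=[0]
create(b): bitmap=FF........ | b=[1] c=[0]
create(a): bitmap=FFF....... | a=[2] b=[1] c=[0]
unlink(a): bitmap=FF........ | b=[1] c=[0]
create(a): bitmap=FFF....... | a=[2] b=[1] c=[0]
unlink(c): bitmap=.FF....... | a=[2] b=[1]
append(b, 1): bitmap=FFF....... | a=[2] b=[1, 0]
unlink(b): bitmap=..F....... | a=[2]
unlink(a): bitmap=.......... | 
create(b): bitmap=F......... | b=[0]
append(b, 2): bitmap=FFF....... | b=[0, 1, 2]
append(b, 3): bitmap=FFFFFF.... | b=[0, 1, 2, 3, 4, 5]

blocks(b) = [0, 1, 2, 3, 4, 5]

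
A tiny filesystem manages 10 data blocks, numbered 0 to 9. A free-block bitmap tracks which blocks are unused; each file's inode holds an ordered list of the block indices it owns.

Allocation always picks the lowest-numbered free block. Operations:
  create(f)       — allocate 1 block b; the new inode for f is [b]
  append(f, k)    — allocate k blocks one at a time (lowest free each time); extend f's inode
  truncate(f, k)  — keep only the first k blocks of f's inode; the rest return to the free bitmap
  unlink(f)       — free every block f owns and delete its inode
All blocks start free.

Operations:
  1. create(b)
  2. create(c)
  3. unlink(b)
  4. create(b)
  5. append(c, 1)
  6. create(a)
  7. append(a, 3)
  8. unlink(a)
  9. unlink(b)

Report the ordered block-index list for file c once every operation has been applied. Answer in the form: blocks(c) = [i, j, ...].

blocks(c) = [1, 2]

  1. create(b)  ⇒  F.........  {b→[0]}
  2. create(c)  ⇒  FF........  {b→[0]; c→[1]}
  3. unlink(b)  ⇒  .F........  {c→[1]}
  4. create(b)  ⇒  FF........  {b→[0]; c→[1]}
  5. append(c, 1)  ⇒  FFF.......  {b→[0]; c→[1, 2]}
  6. create(a)  ⇒  FFFF......  {a→[3]; b→[0]; c→[1, 2]}
  7. append(a, 3)  ⇒  FFFFFFF...  {a→[3, 4, 5, 6]; b→[0]; c→[1, 2]}
  8. unlink(a)  ⇒  FFF.......  {b→[0]; c→[1, 2]}
  9. unlink(b)  ⇒  .FF.......  {c→[1, 2]}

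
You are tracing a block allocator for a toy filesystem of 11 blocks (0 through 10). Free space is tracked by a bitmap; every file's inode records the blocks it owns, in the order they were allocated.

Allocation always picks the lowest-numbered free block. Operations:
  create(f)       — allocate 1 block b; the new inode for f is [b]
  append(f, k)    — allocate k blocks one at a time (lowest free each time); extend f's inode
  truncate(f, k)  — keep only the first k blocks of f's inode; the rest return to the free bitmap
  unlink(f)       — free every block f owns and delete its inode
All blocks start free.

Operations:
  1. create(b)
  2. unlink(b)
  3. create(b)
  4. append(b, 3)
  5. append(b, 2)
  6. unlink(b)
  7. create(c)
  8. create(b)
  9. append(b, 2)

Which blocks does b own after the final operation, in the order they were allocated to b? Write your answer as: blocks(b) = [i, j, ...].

  1. create(b)  ⇒  F..........  {b→[0]}
  2. unlink(b)  ⇒  ...........  {}
  3. create(b)  ⇒  F..........  {b→[0]}
  4. append(b, 3)  ⇒  FFFF.......  {b→[0, 1, 2, 3]}
  5. append(b, 2)  ⇒  FFFFFF.....  {b→[0, 1, 2, 3, 4, 5]}
  6. unlink(b)  ⇒  ...........  {}
  7. create(c)  ⇒  F..........  {c→[0]}
  8. create(b)  ⇒  FF.........  {b→[1]; c→[0]}
  9. append(b, 2)  ⇒  FFFF.......  {b→[1, 2, 3]; c→[0]}

blocks(b) = [1, 2, 3]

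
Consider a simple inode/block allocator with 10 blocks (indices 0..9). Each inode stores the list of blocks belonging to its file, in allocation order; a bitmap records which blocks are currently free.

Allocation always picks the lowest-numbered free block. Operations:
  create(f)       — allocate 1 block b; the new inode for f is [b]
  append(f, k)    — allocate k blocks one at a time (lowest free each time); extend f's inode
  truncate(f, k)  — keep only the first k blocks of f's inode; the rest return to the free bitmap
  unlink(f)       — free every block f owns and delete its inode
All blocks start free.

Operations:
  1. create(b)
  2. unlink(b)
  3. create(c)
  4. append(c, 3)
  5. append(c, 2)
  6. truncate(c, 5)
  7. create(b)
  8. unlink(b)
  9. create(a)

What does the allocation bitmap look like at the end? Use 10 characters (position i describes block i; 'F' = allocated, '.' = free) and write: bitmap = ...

bitmap = FFFFFF....

  1. create(b)  ⇒  F.........  {b→[0]}
  2. unlink(b)  ⇒  ..........  {}
  3. create(c)  ⇒  F.........  {c→[0]}
  4. append(c, 3)  ⇒  FFFF......  {c→[0, 1, 2, 3]}
  5. append(c, 2)  ⇒  FFFFFF....  {c→[0, 1, 2, 3, 4, 5]}
  6. truncate(c, 5)  ⇒  FFFFF.....  {c→[0, 1, 2, 3, 4]}
  7. create(b)  ⇒  FFFFFF....  {b→[5]; c→[0, 1, 2, 3, 4]}
  8. unlink(b)  ⇒  FFFFF.....  {c→[0, 1, 2, 3, 4]}
  9. create(a)  ⇒  FFFFFF....  {a→[5]; c→[0, 1, 2, 3, 4]}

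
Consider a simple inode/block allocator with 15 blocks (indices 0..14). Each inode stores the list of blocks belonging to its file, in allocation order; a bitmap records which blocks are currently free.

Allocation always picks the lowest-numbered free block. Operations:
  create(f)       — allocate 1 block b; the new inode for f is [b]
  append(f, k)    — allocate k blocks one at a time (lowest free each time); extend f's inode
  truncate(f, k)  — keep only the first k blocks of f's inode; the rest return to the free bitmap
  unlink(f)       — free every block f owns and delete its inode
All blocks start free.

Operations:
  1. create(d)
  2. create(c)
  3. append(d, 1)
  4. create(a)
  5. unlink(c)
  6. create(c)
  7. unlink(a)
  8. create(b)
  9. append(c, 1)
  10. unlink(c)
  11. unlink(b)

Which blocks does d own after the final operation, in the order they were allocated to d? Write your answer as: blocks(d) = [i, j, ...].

create(d): bitmap=F.............. | d=[0]
create(c): bitmap=FF............. | c=[1] d=[0]
append(d, 1): bitmap=FFF............ | c=[1] d=[0, 2]
create(a): bitmap=FFFF........... | a=[3] c=[1] d=[0, 2]
unlink(c): bitmap=F.FF........... | a=[3] d=[0, 2]
create(c): bitmap=FFFF........... | a=[3] c=[1] d=[0, 2]
unlink(a): bitmap=FFF............ | c=[1] d=[0, 2]
create(b): bitmap=FFFF........... | b=[3] c=[1] d=[0, 2]
append(c, 1): bitmap=FFFFF.......... | b=[3] c=[1, 4] d=[0, 2]
unlink(c): bitmap=F.FF........... | b=[3] d=[0, 2]
unlink(b): bitmap=F.F............ | d=[0, 2]

blocks(d) = [0, 2]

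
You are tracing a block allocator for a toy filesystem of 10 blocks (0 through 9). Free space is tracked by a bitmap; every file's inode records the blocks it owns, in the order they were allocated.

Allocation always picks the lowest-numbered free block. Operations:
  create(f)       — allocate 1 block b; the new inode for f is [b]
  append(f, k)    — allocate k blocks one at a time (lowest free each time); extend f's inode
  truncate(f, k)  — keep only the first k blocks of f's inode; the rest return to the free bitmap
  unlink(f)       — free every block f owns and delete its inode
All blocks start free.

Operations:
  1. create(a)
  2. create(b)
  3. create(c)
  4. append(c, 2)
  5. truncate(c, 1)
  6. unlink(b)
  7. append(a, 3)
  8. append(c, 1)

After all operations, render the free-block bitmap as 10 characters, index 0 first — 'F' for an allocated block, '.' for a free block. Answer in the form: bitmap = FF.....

bitmap = FFFFFF....

[1] create(a) — a=0 (map F.........)
[2] create(b) — a=0 b=1 (map FF........)
[3] create(c) — a=0 b=1 c=2 (map FFF.......)
[4] append(c, 2) — a=0 b=1 c=2,3,4 (map FFFFF.....)
[5] truncate(c, 1) — a=0 b=1 c=2 (map FFF.......)
[6] unlink(b) — a=0 c=2 (map F.F.......)
[7] append(a, 3) — a=0,1,3,4 c=2 (map FFFFF.....)
[8] append(c, 1) — a=0,1,3,4 c=2,5 (map FFFFFF....)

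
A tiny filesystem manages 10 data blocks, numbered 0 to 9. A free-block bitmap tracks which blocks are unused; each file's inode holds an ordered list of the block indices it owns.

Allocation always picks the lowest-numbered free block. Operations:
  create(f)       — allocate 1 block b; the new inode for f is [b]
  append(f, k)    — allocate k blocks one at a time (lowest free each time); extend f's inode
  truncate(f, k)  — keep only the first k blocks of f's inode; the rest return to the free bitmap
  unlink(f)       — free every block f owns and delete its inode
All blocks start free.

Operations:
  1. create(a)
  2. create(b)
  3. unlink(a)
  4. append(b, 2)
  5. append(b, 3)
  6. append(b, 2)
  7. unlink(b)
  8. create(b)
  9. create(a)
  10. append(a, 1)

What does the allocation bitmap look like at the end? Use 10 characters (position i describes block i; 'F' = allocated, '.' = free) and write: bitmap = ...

bitmap = FFF.......

  1. create(a)  ⇒  F.........  {a→[0]}
  2. create(b)  ⇒  FF........  {a→[0]; b→[1]}
  3. unlink(a)  ⇒  .F........  {b→[1]}
  4. append(b, 2)  ⇒  FFF.......  {b→[1, 0, 2]}
  5. append(b, 3)  ⇒  FFFFFF....  {b→[1, 0, 2, 3, 4, 5]}
  6. append(b, 2)  ⇒  FFFFFFFF..  {b→[1, 0, 2, 3, 4, 5, 6, 7]}
  7. unlink(b)  ⇒  ..........  {}
  8. create(b)  ⇒  F.........  {b→[0]}
  9. create(a)  ⇒  FF........  {a→[1]; b→[0]}
  10. append(a, 1)  ⇒  FFF.......  {a→[1, 2]; b→[0]}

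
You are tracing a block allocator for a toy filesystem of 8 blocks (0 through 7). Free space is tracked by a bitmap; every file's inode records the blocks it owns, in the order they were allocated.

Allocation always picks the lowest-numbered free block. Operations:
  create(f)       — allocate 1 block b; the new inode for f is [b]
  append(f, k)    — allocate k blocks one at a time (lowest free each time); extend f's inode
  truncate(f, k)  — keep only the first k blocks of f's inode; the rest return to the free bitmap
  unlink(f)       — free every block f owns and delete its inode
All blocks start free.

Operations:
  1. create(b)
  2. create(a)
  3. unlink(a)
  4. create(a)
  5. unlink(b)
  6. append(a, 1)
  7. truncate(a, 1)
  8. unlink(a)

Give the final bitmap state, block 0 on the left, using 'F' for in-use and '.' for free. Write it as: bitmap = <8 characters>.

bitmap = ........

[1] create(b) — b=0 (map F.......)
[2] create(a) — a=1 b=0 (map FF......)
[3] unlink(a) — b=0 (map F.......)
[4] create(a) — a=1 b=0 (map FF......)
[5] unlink(b) — a=1 (map .F......)
[6] append(a, 1) — a=1,0 (map FF......)
[7] truncate(a, 1) — a=1 (map .F......)
[8] unlink(a) —  (map ........)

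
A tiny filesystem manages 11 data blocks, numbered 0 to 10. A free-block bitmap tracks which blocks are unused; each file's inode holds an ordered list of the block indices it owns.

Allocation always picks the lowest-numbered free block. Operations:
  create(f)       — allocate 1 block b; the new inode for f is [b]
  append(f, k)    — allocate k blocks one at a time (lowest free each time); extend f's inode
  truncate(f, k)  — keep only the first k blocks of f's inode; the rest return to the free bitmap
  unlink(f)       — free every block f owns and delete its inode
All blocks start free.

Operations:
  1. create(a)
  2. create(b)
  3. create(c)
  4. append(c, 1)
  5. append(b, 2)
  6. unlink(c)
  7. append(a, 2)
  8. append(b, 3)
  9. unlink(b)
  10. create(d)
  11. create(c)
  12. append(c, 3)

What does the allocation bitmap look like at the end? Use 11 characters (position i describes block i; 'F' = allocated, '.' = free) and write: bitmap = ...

  1. create(a)  ⇒  F..........  {a→[0]}
  2. create(b)  ⇒  FF.........  {a→[0]; b→[1]}
  3. create(c)  ⇒  FFF........  {a→[0]; b→[1]; c→[2]}
  4. append(c, 1)  ⇒  FFFF.......  {a→[0]; b→[1]; c→[2, 3]}
  5. append(b, 2)  ⇒  FFFFFF.....  {a→[0]; b→[1, 4, 5]; c→[2, 3]}
  6. unlink(c)  ⇒  FF..FF.....  {a→[0]; b→[1, 4, 5]}
  7. append(a, 2)  ⇒  FFFFFF.....  {a→[0, 2, 3]; b→[1, 4, 5]}
  8. append(b, 3)  ⇒  FFFFFFFFF..  {a→[0, 2, 3]; b→[1, 4, 5, 6, 7, 8]}
  9. unlink(b)  ⇒  F.FF.......  {a→[0, 2, 3]}
  10. create(d)  ⇒  FFFF.......  {a→[0, 2, 3]; d→[1]}
  11. create(c)  ⇒  FFFFF......  {a→[0, 2, 3]; c→[4]; d→[1]}
  12. append(c, 3)  ⇒  FFFFFFFF...  {a→[0, 2, 3]; c→[4, 5, 6, 7]; d→[1]}

bitmap = FFFFFFFF...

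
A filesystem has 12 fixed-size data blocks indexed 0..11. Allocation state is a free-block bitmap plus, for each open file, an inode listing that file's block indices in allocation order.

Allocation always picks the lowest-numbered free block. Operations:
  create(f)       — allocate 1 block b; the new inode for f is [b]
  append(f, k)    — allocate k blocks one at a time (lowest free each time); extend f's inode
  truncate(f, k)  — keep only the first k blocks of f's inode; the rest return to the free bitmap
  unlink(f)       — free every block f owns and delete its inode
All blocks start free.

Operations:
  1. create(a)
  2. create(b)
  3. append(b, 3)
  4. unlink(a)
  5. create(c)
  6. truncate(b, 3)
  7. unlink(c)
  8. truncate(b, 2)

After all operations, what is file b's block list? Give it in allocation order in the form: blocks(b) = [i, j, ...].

  1. create(a)  ⇒  F...........  {a→[0]}
  2. create(b)  ⇒  FF..........  {a→[0]; b→[1]}
  3. append(b, 3)  ⇒  FFFFF.......  {a→[0]; b→[1, 2, 3, 4]}
  4. unlink(a)  ⇒  .FFFF.......  {b→[1, 2, 3, 4]}
  5. create(c)  ⇒  FFFFF.......  {b→[1, 2, 3, 4]; c→[0]}
  6. truncate(b, 3)  ⇒  FFFF........  {b→[1, 2, 3]; c→[0]}
  7. unlink(c)  ⇒  .FFF........  {b→[1, 2, 3]}
  8. truncate(b, 2)  ⇒  .FF.........  {b→[1, 2]}

blocks(b) = [1, 2]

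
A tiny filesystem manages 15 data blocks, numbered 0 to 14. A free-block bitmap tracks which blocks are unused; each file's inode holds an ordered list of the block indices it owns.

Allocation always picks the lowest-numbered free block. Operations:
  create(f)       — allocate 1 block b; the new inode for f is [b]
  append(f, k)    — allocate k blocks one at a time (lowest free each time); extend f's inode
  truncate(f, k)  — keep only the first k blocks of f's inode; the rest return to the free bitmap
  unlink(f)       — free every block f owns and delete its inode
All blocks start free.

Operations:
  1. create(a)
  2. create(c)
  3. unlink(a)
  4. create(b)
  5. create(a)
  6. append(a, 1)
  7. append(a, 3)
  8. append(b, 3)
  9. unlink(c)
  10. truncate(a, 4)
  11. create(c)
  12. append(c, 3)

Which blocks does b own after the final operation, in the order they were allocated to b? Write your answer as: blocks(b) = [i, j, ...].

blocks(b) = [0, 7, 8, 9]

[1] create(a) — a=0 (map F..............)
[2] create(c) — a=0 c=1 (map FF.............)
[3] unlink(a) — c=1 (map .F.............)
[4] create(b) — b=0 c=1 (map FF.............)
[5] create(a) — a=2 b=0 c=1 (map FFF............)
[6] append(a, 1) — a=2,3 b=0 c=1 (map FFFF...........)
[7] append(a, 3) — a=2,3,4,5,6 b=0 c=1 (map FFFFFFF........)
[8] append(b, 3) — a=2,3,4,5,6 b=0,7,8,9 c=1 (map FFFFFFFFFF.....)
[9] unlink(c) — a=2,3,4,5,6 b=0,7,8,9 (map F.FFFFFFFF.....)
[10] truncate(a, 4) — a=2,3,4,5 b=0,7,8,9 (map F.FFFF.FFF.....)
[11] create(c) — a=2,3,4,5 b=0,7,8,9 c=1 (map FFFFFF.FFF.....)
[12] append(c, 3) — a=2,3,4,5 b=0,7,8,9 c=1,6,10,11 (map FFFFFFFFFFFF...)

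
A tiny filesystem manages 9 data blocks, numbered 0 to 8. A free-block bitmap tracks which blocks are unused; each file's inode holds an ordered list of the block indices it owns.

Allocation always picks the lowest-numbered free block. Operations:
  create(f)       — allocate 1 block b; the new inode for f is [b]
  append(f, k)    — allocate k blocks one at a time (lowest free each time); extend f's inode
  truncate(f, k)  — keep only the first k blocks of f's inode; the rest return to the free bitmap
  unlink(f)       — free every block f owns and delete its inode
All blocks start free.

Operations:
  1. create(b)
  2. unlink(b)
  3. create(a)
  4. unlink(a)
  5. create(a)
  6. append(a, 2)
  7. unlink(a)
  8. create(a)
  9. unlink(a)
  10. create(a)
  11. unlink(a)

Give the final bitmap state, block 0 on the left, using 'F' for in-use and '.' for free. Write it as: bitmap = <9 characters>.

[1] create(b) — b=0 (map F........)
[2] unlink(b) —  (map .........)
[3] create(a) — a=0 (map F........)
[4] unlink(a) —  (map .........)
[5] create(a) — a=0 (map F........)
[6] append(a, 2) — a=0,1,2 (map FFF......)
[7] unlink(a) —  (map .........)
[8] create(a) — a=0 (map F........)
[9] unlink(a) —  (map .........)
[10] create(a) — a=0 (map F........)
[11] unlink(a) —  (map .........)

bitmap = .........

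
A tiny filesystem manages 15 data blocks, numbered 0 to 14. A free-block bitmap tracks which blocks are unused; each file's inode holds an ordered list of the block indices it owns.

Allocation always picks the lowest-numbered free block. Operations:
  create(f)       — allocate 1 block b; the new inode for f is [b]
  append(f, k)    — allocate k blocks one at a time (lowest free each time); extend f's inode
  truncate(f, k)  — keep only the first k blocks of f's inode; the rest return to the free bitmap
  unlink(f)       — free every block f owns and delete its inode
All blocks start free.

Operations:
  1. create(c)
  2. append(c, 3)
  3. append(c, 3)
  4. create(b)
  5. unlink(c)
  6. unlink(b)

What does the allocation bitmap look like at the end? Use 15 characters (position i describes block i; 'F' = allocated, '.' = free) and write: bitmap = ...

bitmap = ...............

[1] create(c) — c=0 (map F..............)
[2] append(c, 3) — c=0,1,2,3 (map FFFF...........)
[3] append(c, 3) — c=0,1,2,3,4,5,6 (map FFFFFFF........)
[4] create(b) — b=7 c=0,1,2,3,4,5,6 (map FFFFFFFF.......)
[5] unlink(c) — b=7 (map .......F.......)
[6] unlink(b) —  (map ...............)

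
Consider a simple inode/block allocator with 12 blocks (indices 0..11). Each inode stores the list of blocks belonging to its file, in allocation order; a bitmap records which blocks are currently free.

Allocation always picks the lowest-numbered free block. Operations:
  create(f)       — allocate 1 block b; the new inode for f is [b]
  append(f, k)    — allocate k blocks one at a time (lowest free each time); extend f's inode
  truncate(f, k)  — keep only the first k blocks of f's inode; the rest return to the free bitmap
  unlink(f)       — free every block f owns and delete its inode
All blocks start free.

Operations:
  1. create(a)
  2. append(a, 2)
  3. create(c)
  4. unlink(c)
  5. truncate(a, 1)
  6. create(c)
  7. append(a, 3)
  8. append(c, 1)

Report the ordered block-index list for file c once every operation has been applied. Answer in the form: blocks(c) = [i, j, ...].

  1. create(a)  ⇒  F...........  {a→[0]}
  2. append(a, 2)  ⇒  FFF.........  {a→[0, 1, 2]}
  3. create(c)  ⇒  FFFF........  {a→[0, 1, 2]; c→[3]}
  4. unlink(c)  ⇒  FFF.........  {a→[0, 1, 2]}
  5. truncate(a, 1)  ⇒  F...........  {a→[0]}
  6. create(c)  ⇒  FF..........  {a→[0]; c→[1]}
  7. append(a, 3)  ⇒  FFFFF.......  {a→[0, 2, 3, 4]; c→[1]}
  8. append(c, 1)  ⇒  FFFFFF......  {a→[0, 2, 3, 4]; c→[1, 5]}

blocks(c) = [1, 5]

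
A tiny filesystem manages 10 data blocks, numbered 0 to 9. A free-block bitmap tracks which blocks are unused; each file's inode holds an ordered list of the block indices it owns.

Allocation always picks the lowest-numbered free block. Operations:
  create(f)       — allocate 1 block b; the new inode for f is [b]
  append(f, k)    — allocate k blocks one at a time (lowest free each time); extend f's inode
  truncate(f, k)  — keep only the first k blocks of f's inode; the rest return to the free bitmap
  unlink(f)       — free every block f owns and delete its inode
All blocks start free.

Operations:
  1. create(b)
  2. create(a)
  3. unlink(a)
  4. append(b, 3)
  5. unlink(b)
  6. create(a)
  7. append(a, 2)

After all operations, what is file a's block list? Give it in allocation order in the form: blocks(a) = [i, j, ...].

blocks(a) = [0, 1, 2]

  1. create(b)  ⇒  F.........  {b→[0]}
  2. create(a)  ⇒  FF........  {a→[1]; b→[0]}
  3. unlink(a)  ⇒  F.........  {b→[0]}
  4. append(b, 3)  ⇒  FFFF......  {b→[0, 1, 2, 3]}
  5. unlink(b)  ⇒  ..........  {}
  6. create(a)  ⇒  F.........  {a→[0]}
  7. append(a, 2)  ⇒  FFF.......  {a→[0, 1, 2]}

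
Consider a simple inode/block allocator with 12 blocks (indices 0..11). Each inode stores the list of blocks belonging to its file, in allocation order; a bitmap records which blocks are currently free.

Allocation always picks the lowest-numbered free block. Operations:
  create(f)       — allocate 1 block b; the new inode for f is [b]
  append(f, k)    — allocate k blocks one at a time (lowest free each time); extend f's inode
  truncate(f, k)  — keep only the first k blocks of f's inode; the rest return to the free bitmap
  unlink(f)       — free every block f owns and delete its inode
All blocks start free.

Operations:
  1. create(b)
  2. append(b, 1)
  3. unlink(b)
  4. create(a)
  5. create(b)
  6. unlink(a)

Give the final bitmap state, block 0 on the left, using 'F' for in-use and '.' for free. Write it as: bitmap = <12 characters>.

bitmap = .F..........

[1] create(b) — b=0 (map F...........)
[2] append(b, 1) — b=0,1 (map FF..........)
[3] unlink(b) —  (map ............)
[4] create(a) — a=0 (map F...........)
[5] create(b) — a=0 b=1 (map FF..........)
[6] unlink(a) — b=1 (map .F..........)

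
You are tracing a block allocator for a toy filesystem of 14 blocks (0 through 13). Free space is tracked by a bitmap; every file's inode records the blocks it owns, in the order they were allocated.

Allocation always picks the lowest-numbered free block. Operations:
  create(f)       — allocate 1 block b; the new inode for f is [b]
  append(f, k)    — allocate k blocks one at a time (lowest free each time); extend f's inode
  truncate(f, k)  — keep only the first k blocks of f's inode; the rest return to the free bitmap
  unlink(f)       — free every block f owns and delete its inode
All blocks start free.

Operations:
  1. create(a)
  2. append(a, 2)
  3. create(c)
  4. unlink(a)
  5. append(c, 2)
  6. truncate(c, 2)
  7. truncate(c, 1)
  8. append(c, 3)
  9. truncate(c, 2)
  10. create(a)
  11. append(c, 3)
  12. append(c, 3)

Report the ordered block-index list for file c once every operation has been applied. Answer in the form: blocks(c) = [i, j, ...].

create(a): bitmap=F............. | a=[0]
append(a, 2): bitmap=FFF........... | a=[0, 1, 2]
create(c): bitmap=FFFF.......... | a=[0, 1, 2] c=[3]
unlink(a): bitmap=...F.......... | c=[3]
append(c, 2): bitmap=FF.F.......... | c=[3, 0, 1]
truncate(c, 2): bitmap=F..F.......... | c=[3, 0]
truncate(c, 1): bitmap=...F.......... | c=[3]
append(c, 3): bitmap=FFFF.......... | c=[3, 0, 1, 2]
truncate(c, 2): bitmap=F..F.......... | c=[3, 0]
create(a): bitmap=FF.F.......... | a=[1] c=[3, 0]
append(c, 3): bitmap=FFFFFF........ | a=[1] c=[3, 0, 2, 4, 5]
append(c, 3): bitmap=FFFFFFFFF..... | a=[1] c=[3, 0, 2, 4, 5, 6, 7, 8]

blocks(c) = [3, 0, 2, 4, 5, 6, 7, 8]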